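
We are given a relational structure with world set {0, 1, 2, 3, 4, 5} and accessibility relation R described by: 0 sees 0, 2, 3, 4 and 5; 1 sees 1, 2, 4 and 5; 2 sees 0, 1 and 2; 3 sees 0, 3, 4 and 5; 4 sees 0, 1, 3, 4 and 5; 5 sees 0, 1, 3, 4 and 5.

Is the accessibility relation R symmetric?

Symmetric: yes — every pair in R has its reverse in R.

Yes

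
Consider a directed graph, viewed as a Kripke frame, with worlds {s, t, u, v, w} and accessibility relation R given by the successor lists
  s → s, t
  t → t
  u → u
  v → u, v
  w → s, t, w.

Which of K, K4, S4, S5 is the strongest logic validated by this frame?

Transitive (axiom 4): yes — every two-step R-path is closed by a direct edge.
Reflexive (axiom T): yes — every world is R-related to itself.
Euclidean (axiom 5): no — w R t and w R s, but not t R s.
So F validates K, K4, S4; S5 would additionally require R to be Euclidean. The strongest is S4.

S4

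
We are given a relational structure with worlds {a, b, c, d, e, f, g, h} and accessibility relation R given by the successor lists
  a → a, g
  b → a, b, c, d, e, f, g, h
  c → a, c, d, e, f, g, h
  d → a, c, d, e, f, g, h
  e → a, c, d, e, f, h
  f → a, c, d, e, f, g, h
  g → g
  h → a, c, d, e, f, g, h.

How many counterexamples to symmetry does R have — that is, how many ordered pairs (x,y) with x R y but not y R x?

Enumerating: (a,g), (b,a), (b,c), (b,d), (b,e), (b,f), (b,g), (b,h), (c,a), (c,g), (d,a), (d,g), (e,a), (f,a), (f,g), (h,a), (h,g).

17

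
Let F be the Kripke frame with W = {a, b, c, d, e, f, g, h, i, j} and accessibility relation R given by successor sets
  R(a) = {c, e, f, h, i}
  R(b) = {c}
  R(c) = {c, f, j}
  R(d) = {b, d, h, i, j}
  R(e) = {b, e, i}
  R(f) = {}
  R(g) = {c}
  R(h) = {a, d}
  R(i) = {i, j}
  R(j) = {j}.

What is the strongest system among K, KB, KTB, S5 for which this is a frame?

Symmetric (axiom B): no — a R c but not c R a.
Reflexive (axiom T): no — a is not related to itself.
Euclidean (axiom 5): no — a R c and a R e, but not c R e.
So F validates K; KB would additionally require R to be symmetric. The strongest is K.

K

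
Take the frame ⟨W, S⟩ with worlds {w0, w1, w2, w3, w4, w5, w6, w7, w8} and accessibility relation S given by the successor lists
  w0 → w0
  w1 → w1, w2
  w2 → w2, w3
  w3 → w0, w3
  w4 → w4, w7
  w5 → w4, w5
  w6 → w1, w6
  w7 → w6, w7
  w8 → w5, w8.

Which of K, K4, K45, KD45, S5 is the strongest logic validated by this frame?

K

Transitive (axiom 4): no — w1 S w2 and w2 S w3, but not w1 S w3.
Euclidean (axiom 5): no — w1 S w2 and w1 S w1, but not w2 S w1.
Serial (axiom D): yes — every world has a successor (e.g. w0 S w0).
Reflexive (axiom T): yes — every world is S-related to itself.
So F validates K; K4 would additionally require S to be transitive. The strongest is K.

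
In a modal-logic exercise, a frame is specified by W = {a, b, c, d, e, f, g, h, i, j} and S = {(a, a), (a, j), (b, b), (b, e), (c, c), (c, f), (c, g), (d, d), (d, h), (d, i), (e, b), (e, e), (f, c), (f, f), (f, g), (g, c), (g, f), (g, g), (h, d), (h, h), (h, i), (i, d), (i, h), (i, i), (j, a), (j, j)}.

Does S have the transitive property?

Transitive: yes — every two-step S-path is closed by a direct edge.

Yes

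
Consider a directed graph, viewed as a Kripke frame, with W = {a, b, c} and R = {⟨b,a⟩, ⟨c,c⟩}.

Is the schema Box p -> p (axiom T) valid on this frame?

No

The schema T characterises exactly the reflexive frames.
Reflexive: no — a is not related to itself.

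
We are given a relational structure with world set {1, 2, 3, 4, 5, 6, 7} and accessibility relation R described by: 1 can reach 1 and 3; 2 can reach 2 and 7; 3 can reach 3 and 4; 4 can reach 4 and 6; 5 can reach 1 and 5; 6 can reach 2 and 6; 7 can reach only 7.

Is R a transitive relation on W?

No

Transitive: no — 1 R 3 and 3 R 4, but not 1 R 4.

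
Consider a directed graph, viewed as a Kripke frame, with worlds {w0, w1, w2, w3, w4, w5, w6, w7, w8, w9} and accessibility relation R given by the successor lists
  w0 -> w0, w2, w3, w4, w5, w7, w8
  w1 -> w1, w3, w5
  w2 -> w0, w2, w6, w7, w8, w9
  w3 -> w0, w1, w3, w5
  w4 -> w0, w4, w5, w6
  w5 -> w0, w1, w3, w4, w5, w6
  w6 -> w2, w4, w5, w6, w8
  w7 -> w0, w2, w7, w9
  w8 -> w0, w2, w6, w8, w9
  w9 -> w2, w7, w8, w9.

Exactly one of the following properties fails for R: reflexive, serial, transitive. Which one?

transitive

Reflexive: yes — every world is R-related to itself.
Serial: yes — every world has a successor (e.g. w0 R w0).
Transitive: no — w0 R w2 and w2 R w6, but not w0 R w6.
Only transitive fails.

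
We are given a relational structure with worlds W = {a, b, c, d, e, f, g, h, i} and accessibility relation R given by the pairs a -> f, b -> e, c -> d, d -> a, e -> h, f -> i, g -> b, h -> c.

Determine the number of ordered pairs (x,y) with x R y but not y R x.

8

Enumerating: (a,f), (b,e), (c,d), (d,a), (e,h), (f,i), (g,b), (h,c).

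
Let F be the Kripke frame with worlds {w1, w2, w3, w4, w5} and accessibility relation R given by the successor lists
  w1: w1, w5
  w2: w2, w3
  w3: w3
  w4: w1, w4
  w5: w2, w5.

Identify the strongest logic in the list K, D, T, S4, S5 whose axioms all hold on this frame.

T

Serial (axiom D): yes — every world has a successor (e.g. w1 R w1).
Reflexive (axiom T): yes — every world is R-related to itself.
Transitive (axiom 4): no — w1 R w5 and w5 R w2, but not w1 R w2.
Euclidean (axiom 5): no — w1 R w5 and w1 R w1, but not w5 R w1.
So F validates K, D, T; S4 would additionally require R to be transitive. The strongest is T.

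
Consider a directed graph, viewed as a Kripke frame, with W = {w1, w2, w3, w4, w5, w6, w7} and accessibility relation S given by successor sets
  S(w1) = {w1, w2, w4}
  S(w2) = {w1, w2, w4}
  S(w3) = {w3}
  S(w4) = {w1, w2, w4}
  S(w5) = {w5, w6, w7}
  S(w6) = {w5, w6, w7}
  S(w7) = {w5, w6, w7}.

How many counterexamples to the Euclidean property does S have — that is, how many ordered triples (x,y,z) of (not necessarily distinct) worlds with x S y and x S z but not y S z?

S is Euclidean; there are no such tuples.

0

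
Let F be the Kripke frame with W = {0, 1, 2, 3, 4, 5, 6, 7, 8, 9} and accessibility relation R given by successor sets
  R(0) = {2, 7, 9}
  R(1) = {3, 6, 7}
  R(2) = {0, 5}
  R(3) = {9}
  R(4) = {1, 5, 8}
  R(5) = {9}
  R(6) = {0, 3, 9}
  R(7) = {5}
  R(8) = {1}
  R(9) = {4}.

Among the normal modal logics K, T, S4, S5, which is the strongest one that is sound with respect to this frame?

K

Reflexive (axiom T): no — 0 is not related to itself.
Transitive (axiom 4): no — 0 R 2 and 2 R 5, but not 0 R 5.
Euclidean (axiom 5): no — 0 R 2 and 0 R 7, but not 2 R 7.
So F validates K; T would additionally require R to be reflexive. The strongest is K.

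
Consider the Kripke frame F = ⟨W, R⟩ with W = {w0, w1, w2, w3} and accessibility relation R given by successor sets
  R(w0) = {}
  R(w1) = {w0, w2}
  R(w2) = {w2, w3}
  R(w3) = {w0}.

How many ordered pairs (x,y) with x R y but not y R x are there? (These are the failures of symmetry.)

4

Enumerating: (w1,w0), (w1,w2), (w2,w3), (w3,w0).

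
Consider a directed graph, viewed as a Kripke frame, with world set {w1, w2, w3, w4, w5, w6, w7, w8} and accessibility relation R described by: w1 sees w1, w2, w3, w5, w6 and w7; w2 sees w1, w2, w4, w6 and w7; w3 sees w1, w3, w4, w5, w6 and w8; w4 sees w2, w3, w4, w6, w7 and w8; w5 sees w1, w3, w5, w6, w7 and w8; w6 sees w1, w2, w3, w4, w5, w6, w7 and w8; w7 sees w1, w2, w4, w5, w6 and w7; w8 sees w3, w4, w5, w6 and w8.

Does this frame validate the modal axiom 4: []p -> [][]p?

The schema 4 characterises exactly the transitive frames.
Transitive: no — w1 R w2 and w2 R w4, but not w1 R w4.

No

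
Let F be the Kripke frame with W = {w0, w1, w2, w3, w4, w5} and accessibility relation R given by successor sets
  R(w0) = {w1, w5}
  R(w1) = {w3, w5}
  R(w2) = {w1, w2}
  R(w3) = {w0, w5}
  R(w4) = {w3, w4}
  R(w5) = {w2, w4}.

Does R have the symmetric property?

No

Symmetric: no — w0 R w1 but not w1 R w0.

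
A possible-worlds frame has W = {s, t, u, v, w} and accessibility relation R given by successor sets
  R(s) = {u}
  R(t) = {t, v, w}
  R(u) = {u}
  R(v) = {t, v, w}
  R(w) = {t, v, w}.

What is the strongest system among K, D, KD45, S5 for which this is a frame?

Serial (axiom D): yes — every world has a successor (e.g. s R u).
Euclidean (axiom 5): yes — any two successors of a common world are R-related.
Transitive (axiom 4): yes — every two-step R-path is closed by a direct edge.
Reflexive (axiom T): no — s is not related to itself.
So F validates K, D, KD45; S5 would additionally require R to be reflexive. The strongest is KD45.

KD45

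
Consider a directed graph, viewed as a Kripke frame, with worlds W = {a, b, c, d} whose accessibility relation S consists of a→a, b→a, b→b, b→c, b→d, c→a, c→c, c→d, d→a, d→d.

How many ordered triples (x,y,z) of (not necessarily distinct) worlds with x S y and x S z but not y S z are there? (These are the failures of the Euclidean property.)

Enumerating: (b,a,b), (b,a,c), (b,a,d), (b,c,b), (b,d,b), (b,d,c), (c,a,c), (c,a,d), (c,d,c), (d,a,d).

10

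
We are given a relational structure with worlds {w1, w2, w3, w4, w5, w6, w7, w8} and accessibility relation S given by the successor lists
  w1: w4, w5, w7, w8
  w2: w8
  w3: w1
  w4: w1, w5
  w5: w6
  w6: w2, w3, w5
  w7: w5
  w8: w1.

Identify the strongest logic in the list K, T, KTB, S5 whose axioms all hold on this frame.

K

Reflexive (axiom T): no — w1 is not related to itself.
Symmetric (axiom B): no — w1 S w5 but not w5 S w1.
Euclidean (axiom 5): no — w1 S w4 and w1 S w7, but not w4 S w7.
So F validates K; T would additionally require S to be reflexive. The strongest is K.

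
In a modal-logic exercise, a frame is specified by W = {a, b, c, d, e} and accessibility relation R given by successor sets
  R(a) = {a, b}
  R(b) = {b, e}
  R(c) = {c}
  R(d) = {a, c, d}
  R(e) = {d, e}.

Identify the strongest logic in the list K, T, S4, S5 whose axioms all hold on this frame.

Reflexive (axiom T): yes — every world is R-related to itself.
Transitive (axiom 4): no — a R b and b R e, but not a R e.
Euclidean (axiom 5): no — d R a and d R c, but not a R c.
So F validates K, T; S4 would additionally require R to be transitive. The strongest is T.

T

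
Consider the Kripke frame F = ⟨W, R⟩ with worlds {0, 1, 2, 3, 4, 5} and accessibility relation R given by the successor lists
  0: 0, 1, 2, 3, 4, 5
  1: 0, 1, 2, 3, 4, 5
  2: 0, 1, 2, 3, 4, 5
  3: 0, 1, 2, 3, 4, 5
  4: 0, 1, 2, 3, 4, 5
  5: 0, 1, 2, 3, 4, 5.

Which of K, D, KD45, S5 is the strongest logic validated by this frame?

Serial (axiom D): yes — every world has a successor (e.g. 0 R 0).
Euclidean (axiom 5): yes — any two successors of a common world are R-related.
Transitive (axiom 4): yes — every two-step R-path is closed by a direct edge.
Reflexive (axiom T): yes — every world is R-related to itself.
So F validates K, D, KD45, S5. The strongest is S5.

S5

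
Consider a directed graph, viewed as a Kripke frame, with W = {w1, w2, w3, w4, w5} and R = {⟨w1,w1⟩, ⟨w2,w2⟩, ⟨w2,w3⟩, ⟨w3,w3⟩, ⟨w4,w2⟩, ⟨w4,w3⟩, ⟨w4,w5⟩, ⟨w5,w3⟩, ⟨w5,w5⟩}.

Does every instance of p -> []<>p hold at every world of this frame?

No

The schema B characterises exactly the symmetric frames.
Symmetric: no — w2 R w3 but not w3 R w2.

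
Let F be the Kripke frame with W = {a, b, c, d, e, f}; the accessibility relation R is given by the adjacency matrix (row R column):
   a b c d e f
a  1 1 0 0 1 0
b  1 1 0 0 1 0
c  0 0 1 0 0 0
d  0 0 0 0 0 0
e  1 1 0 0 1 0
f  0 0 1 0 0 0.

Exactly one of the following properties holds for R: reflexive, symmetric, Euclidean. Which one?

Reflexive: no — d is not related to itself.
Symmetric: no — f R c but not c R f.
Euclidean: yes — any two successors of a common world are R-related.
Only Euclidean holds.

Euclidean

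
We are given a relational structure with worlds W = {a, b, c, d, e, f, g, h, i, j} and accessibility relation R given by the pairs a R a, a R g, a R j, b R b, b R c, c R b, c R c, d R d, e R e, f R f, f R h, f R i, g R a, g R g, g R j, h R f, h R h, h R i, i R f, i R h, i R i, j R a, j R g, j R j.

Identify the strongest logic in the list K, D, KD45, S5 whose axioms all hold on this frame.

S5

Serial (axiom D): yes — every world has a successor (e.g. a R a).
Euclidean (axiom 5): yes — any two successors of a common world are R-related.
Transitive (axiom 4): yes — every two-step R-path is closed by a direct edge.
Reflexive (axiom T): yes — every world is R-related to itself.
So F validates K, D, KD45, S5. The strongest is S5.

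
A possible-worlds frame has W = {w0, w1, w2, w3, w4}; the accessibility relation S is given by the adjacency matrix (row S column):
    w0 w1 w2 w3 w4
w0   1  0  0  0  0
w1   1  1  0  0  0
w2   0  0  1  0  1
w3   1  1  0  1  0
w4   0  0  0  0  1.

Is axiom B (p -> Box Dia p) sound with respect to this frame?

No

Axiom B corresponds to the accessibility relation being symmetric.
Symmetric: no — w1 S w0 but not w0 S w1.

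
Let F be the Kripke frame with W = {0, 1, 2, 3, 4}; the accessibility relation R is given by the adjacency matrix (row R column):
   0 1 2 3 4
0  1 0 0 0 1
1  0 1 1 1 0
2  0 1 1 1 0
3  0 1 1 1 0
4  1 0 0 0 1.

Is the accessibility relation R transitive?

Transitive: yes — every two-step R-path is closed by a direct edge.

Yes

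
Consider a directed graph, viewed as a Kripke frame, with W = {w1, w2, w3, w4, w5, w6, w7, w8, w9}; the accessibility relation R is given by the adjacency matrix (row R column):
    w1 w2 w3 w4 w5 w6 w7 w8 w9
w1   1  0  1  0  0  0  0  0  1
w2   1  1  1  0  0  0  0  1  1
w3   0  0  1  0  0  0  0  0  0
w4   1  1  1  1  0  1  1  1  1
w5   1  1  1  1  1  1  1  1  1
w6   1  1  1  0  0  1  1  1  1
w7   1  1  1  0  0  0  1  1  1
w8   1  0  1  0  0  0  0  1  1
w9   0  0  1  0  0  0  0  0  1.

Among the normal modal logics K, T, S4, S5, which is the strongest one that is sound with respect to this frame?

Reflexive (axiom T): yes — every world is R-related to itself.
Transitive (axiom 4): yes — every two-step R-path is closed by a direct edge.
Euclidean (axiom 5): no — w1 R w3 and w1 R w9, but not w3 R w9.
So F validates K, T, S4; S5 would additionally require R to be Euclidean. The strongest is S4.

S4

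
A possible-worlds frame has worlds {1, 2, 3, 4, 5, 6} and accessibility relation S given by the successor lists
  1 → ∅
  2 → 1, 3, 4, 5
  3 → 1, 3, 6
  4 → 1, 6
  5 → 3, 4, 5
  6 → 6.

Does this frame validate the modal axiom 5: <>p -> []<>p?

Axiom 5 corresponds to the accessibility relation being Euclidean.
Euclidean: no — 2 S 1 and 2 S 3, but not 1 S 3.

No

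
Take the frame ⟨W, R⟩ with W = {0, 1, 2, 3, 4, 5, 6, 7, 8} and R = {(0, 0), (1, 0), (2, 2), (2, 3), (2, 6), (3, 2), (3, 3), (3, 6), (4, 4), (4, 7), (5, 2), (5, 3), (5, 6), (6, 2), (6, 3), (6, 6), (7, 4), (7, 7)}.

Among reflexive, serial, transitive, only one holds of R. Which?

transitive

Reflexive: no — 1 is not related to itself.
Serial: no — 8 has no R-successor.
Transitive: yes — every two-step R-path is closed by a direct edge.
Only transitive holds.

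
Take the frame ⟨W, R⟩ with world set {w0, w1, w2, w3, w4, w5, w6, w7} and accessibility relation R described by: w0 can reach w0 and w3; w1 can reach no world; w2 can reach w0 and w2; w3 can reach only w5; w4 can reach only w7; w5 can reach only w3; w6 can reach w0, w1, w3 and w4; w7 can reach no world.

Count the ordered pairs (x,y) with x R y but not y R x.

Enumerating: (w0,w3), (w2,w0), (w4,w7), (w6,w0), (w6,w1), (w6,w3), (w6,w4).

7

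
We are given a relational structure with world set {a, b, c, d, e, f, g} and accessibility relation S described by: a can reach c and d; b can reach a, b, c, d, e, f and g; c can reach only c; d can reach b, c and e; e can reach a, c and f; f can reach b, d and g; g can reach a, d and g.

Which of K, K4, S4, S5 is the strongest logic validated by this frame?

K

Transitive (axiom 4): no — a S d and d S b, but not a S b.
Reflexive (axiom T): no — a is not related to itself.
Euclidean (axiom 5): no — a S c and a S d, but not c S d.
So F validates K; K4 would additionally require S to be transitive. The strongest is K.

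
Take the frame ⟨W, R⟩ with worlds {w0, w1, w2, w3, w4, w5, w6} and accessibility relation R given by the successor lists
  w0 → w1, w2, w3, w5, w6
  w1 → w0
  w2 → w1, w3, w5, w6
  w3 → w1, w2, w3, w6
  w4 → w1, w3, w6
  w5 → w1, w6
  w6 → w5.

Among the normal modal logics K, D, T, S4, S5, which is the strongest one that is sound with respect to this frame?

D

Serial (axiom D): yes — every world has a successor (e.g. w0 R w1).
Reflexive (axiom T): no — w0 is not related to itself.
Transitive (axiom 4): no — w1 R w0 and w0 R w2, but not w1 R w2.
Euclidean (axiom 5): no — w0 R w1 and w0 R w2, but not w1 R w2.
So F validates K, D; T would additionally require R to be reflexive. The strongest is D.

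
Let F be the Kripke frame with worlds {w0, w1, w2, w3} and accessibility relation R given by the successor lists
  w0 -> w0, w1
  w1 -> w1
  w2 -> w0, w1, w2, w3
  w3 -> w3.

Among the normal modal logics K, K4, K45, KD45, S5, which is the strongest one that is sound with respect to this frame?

K4

Transitive (axiom 4): yes — every two-step R-path is closed by a direct edge.
Euclidean (axiom 5): no — w2 R w0 and w2 R w3, but not w0 R w3.
Serial (axiom D): yes — every world has a successor (e.g. w0 R w0).
Reflexive (axiom T): yes — every world is R-related to itself.
So F validates K, K4; K45 would additionally require R to be Euclidean. The strongest is K4.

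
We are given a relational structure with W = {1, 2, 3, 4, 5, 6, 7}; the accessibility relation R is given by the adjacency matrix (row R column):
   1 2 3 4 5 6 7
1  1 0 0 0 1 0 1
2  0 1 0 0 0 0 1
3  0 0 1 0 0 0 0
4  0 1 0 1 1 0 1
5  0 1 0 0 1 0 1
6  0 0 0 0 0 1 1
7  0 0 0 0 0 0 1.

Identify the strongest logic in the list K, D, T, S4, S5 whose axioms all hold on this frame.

Serial (axiom D): yes — every world has a successor (e.g. 1 R 1).
Reflexive (axiom T): yes — every world is R-related to itself.
Transitive (axiom 4): no — 1 R 5 and 5 R 2, but not 1 R 2.
Euclidean (axiom 5): no — 1 R 7 and 1 R 5, but not 7 R 5.
So F validates K, D, T; S4 would additionally require R to be transitive. The strongest is T.

T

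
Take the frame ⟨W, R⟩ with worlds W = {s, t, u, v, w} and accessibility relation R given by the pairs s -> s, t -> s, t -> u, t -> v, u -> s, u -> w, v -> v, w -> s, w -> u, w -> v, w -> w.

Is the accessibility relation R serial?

Yes

Serial: yes — every world has a successor (e.g. s R s).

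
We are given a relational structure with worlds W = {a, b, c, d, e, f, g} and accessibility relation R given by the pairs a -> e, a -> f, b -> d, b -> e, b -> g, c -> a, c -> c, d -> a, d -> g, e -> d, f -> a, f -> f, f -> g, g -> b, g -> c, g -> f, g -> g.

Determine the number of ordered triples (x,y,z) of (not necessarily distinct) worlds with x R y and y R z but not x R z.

Enumerating: (a,e,d), (a,f,a), (a,f,g), (b,d,a), (b,g,b), (b,g,c), (b,g,f), (c,a,e), (c,a,f), (d,a,e), (d,a,f), (d,g,b), … and 11 more.
Total: 23.

23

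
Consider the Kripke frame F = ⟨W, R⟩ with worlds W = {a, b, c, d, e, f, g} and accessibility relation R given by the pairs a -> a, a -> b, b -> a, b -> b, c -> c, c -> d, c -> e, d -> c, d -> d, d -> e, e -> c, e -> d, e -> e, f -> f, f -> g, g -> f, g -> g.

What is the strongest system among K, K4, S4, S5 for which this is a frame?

Transitive (axiom 4): yes — every two-step R-path is closed by a direct edge.
Reflexive (axiom T): yes — every world is R-related to itself.
Euclidean (axiom 5): yes — any two successors of a common world are R-related.
So F validates K, K4, S4, S5. The strongest is S5.

S5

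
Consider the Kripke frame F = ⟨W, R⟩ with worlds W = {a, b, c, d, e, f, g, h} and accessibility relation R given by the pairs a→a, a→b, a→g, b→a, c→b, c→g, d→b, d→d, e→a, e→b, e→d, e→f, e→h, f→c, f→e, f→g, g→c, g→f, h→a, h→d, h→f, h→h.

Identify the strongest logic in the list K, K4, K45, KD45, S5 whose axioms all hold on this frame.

K

Transitive (axiom 4): no — a R g and g R c, but not a R c.
Euclidean (axiom 5): no — a R b and a R g, but not b R g.
Serial (axiom D): yes — every world has a successor (e.g. a R a).
Reflexive (axiom T): no — b is not related to itself.
So F validates K; K4 would additionally require R to be transitive. The strongest is K.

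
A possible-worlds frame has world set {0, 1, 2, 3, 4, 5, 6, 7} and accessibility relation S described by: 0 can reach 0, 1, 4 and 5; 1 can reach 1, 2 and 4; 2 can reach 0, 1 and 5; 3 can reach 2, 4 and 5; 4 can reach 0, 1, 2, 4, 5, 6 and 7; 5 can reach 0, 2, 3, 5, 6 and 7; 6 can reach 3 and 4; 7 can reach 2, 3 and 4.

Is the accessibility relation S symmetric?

No

Symmetric: no — 0 S 1 but not 1 S 0.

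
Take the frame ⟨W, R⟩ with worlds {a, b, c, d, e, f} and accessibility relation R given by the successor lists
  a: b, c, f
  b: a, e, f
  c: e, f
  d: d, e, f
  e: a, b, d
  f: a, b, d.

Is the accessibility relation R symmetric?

Symmetric: no — a R c but not c R a.

No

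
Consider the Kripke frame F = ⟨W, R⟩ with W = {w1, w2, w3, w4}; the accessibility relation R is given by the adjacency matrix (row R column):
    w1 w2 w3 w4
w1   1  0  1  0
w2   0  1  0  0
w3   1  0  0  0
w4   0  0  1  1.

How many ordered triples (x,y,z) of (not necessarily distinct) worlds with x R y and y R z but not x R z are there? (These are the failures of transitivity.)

2

Enumerating: (w3,w1,w3), (w4,w3,w1).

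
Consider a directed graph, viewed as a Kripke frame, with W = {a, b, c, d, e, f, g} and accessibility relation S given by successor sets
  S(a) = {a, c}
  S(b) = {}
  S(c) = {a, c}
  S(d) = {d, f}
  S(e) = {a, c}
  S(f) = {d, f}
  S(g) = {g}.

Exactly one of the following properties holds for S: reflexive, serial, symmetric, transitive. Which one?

Reflexive: no — b is not related to itself.
Serial: no — b has no S-successor.
Symmetric: no — e S a but not a S e.
Transitive: yes — every two-step S-path is closed by a direct edge.
Only transitive holds.

transitive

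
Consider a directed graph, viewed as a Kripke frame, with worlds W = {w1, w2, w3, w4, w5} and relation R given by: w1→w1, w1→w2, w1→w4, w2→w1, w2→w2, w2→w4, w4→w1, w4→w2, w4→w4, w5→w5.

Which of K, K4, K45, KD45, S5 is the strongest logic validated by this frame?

Transitive (axiom 4): yes — every two-step R-path is closed by a direct edge.
Euclidean (axiom 5): yes — any two successors of a common world are R-related.
Serial (axiom D): no — w3 has no R-successor.
Reflexive (axiom T): no — w3 is not related to itself.
So F validates K, K4, K45; KD45 would additionally require R to be serial. The strongest is K45.

K45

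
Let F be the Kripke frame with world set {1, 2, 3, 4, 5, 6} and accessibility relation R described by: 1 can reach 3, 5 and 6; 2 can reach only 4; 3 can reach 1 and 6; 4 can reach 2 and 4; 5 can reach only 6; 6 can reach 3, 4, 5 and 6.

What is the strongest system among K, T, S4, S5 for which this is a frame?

K

Reflexive (axiom T): no — 1 is not related to itself.
Transitive (axiom 4): no — 1 R 6 and 6 R 4, but not 1 R 4.
Euclidean (axiom 5): no — 1 R 3 and 1 R 5, but not 3 R 5.
So F validates K; T would additionally require R to be reflexive. The strongest is K.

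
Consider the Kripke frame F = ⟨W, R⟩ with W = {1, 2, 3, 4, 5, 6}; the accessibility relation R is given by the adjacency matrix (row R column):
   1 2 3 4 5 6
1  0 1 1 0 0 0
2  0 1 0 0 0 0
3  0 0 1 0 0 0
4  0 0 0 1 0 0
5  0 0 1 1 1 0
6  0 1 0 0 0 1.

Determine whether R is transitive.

Yes

Transitive: yes — every two-step R-path is closed by a direct edge.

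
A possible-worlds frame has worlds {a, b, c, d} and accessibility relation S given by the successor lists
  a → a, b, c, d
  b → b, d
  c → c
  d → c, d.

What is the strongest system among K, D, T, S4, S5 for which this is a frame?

Serial (axiom D): yes — every world has a successor (e.g. a S a).
Reflexive (axiom T): yes — every world is S-related to itself.
Transitive (axiom 4): no — b S d and d S c, but not b S c.
Euclidean (axiom 5): no — a S b and a S c, but not b S c.
So F validates K, D, T; S4 would additionally require S to be transitive. The strongest is T.

T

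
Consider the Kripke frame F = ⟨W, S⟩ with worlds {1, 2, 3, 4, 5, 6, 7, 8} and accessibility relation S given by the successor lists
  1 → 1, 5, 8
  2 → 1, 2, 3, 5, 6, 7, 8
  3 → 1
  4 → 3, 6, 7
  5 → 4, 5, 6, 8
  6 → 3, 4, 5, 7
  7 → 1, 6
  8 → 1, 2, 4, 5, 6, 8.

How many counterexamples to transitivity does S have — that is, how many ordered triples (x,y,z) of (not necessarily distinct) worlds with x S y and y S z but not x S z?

Enumerating: (1,5,4), (1,5,6), (1,8,2), (1,8,4), (1,8,6), (2,5,4), (2,6,4), (2,8,4), (3,1,5), (3,1,8), (4,3,1), (4,6,4), … and 26 more.
Total: 38.

38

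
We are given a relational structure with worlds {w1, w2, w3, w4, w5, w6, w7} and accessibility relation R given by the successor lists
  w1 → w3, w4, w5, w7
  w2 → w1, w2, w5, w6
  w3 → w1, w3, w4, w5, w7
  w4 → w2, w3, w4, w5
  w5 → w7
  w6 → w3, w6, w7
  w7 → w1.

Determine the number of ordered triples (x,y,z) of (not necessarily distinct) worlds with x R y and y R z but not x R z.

24

Enumerating: (w1,w3,w1), (w1,w4,w2), (w1,w7,w1), (w2,w1,w3), (w2,w1,w4), (w2,w1,w7), (w2,w5,w7), (w2,w6,w3), (w2,w6,w7), (w3,w4,w2), (w4,w2,w1), (w4,w2,w6), … and 12 more.
Total: 24.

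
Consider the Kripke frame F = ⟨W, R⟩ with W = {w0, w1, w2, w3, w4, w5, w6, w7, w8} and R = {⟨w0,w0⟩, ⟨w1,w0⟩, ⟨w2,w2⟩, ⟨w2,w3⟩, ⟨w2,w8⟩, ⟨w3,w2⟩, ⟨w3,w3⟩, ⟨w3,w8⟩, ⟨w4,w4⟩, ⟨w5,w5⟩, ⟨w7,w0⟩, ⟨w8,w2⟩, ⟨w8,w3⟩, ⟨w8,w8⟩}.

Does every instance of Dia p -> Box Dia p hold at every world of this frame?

Yes

By correspondence theory, 5 is valid on a frame iff R is Euclidean.
Euclidean: yes — any two successors of a common world are R-related.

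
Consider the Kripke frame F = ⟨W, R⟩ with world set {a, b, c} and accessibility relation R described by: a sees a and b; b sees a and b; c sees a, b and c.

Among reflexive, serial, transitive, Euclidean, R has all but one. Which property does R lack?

Euclidean

Reflexive: yes — every world is R-related to itself.
Serial: yes — every world has a successor (e.g. a R a).
Transitive: yes — every two-step R-path is closed by a direct edge.
Euclidean: no — c R a and c R c, but not a R c.
Only Euclidean fails.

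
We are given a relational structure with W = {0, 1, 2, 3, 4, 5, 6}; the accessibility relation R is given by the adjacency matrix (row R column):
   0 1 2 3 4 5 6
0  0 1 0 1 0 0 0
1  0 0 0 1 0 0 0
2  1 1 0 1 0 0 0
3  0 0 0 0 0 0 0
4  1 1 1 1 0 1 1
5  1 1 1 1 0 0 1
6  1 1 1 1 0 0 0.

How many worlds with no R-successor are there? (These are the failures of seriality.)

1

Enumerating: 3.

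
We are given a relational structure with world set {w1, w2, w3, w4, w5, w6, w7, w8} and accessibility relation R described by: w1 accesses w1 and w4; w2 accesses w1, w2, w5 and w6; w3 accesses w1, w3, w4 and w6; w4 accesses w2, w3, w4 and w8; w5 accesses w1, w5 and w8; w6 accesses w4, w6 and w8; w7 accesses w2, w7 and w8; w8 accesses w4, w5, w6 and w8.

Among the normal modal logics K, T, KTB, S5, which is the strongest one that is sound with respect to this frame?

Reflexive (axiom T): yes — every world is R-related to itself.
Symmetric (axiom B): no — w1 R w4 but not w4 R w1.
Euclidean (axiom 5): no — w2 R w1 and w2 R w5, but not w1 R w5.
So F validates K, T; KTB would additionally require R to be symmetric. The strongest is T.

T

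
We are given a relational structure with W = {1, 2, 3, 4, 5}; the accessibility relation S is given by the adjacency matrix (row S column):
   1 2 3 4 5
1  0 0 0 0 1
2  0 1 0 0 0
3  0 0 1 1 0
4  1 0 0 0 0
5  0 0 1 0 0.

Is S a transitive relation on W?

Transitive: no — 1 S 5 and 5 S 3, but not 1 S 3.

No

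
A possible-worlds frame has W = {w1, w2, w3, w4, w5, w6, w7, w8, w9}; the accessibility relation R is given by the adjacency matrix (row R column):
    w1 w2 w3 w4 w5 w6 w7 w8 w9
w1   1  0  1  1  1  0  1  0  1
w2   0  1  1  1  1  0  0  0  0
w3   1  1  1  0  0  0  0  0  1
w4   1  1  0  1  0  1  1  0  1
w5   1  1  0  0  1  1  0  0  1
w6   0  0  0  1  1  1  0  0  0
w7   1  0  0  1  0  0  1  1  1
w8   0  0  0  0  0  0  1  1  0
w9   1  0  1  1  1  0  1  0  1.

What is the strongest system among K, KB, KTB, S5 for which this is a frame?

KTB

Symmetric (axiom B): yes — every pair in R has its reverse in R.
Reflexive (axiom T): yes — every world is R-related to itself.
Euclidean (axiom 5): no — w1 R w3 and w1 R w4, but not w3 R w4.
So F validates K, KB, KTB; S5 would additionally require R to be Euclidean. The strongest is KTB.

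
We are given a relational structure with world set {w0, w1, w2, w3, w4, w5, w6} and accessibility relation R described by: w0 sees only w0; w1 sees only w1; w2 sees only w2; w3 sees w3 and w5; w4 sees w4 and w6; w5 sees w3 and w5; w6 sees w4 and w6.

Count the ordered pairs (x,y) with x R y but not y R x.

R is symmetric; there are no such tuples.

0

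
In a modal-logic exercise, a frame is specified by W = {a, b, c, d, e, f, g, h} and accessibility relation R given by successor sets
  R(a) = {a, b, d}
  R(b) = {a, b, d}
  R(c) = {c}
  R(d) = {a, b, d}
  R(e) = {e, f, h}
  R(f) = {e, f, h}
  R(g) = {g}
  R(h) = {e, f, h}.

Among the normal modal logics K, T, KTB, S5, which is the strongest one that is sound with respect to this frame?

Reflexive (axiom T): yes — every world is R-related to itself.
Symmetric (axiom B): yes — every pair in R has its reverse in R.
Euclidean (axiom 5): yes — any two successors of a common world are R-related.
So F validates K, T, KTB, S5. The strongest is S5.

S5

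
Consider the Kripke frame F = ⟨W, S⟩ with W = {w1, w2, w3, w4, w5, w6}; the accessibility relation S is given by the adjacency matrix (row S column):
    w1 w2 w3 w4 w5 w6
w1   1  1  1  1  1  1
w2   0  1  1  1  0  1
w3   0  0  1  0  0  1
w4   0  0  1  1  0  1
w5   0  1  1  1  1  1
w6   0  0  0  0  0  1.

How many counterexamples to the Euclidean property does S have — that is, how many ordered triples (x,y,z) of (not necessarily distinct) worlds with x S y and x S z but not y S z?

Enumerating: (w1,w2,w1), (w1,w2,w5), (w1,w3,w1), (w1,w3,w2), (w1,w3,w4), (w1,w3,w5), (w1,w4,w1), (w1,w4,w2), (w1,w4,w5), (w1,w5,w1), (w1,w6,w1), (w1,w6,w2), … and 23 more.
Total: 35.

35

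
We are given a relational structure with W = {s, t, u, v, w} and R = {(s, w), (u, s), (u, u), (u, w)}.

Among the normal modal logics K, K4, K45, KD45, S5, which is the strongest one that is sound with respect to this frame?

Transitive (axiom 4): yes — every two-step R-path is closed by a direct edge.
Euclidean (axiom 5): no — u R w and u R s, but not w R s.
Serial (axiom D): no — t has no R-successor.
Reflexive (axiom T): no — s is not related to itself.
So F validates K, K4; K45 would additionally require R to be Euclidean. The strongest is K4.

K4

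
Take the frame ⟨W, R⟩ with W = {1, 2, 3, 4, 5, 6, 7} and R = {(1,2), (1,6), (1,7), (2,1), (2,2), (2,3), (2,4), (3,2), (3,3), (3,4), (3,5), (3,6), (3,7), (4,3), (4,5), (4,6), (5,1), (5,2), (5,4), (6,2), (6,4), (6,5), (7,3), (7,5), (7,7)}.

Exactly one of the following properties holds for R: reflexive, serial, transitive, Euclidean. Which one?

Reflexive: no — 1 is not related to itself.
Serial: yes — every world has a successor (e.g. 1 R 2).
Transitive: no — 1 R 2 and 2 R 3, but not 1 R 3.
Euclidean: no — 1 R 2 and 1 R 6, but not 2 R 6.
Only serial holds.

serial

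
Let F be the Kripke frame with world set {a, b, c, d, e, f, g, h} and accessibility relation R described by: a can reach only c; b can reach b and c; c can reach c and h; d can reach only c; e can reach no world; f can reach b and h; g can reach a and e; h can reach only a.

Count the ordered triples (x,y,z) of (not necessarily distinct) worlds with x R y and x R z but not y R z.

11

Enumerating: (b,c,b), (c,h,c), (c,h,h), (f,b,h), (f,h,b), (f,h,h), (g,a,a), (g,a,e), (g,e,a), (g,e,e), (h,a,a).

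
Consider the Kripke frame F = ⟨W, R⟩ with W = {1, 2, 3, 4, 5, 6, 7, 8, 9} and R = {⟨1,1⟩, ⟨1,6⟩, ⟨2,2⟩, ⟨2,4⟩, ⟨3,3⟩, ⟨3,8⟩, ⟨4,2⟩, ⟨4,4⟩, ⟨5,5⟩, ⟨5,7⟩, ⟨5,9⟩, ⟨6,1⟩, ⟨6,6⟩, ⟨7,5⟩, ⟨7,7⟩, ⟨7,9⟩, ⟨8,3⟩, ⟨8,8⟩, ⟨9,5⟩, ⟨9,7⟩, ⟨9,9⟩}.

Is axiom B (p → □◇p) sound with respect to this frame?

Yes

The schema B characterises exactly the symmetric frames.
Symmetric: yes — every pair in R has its reverse in R.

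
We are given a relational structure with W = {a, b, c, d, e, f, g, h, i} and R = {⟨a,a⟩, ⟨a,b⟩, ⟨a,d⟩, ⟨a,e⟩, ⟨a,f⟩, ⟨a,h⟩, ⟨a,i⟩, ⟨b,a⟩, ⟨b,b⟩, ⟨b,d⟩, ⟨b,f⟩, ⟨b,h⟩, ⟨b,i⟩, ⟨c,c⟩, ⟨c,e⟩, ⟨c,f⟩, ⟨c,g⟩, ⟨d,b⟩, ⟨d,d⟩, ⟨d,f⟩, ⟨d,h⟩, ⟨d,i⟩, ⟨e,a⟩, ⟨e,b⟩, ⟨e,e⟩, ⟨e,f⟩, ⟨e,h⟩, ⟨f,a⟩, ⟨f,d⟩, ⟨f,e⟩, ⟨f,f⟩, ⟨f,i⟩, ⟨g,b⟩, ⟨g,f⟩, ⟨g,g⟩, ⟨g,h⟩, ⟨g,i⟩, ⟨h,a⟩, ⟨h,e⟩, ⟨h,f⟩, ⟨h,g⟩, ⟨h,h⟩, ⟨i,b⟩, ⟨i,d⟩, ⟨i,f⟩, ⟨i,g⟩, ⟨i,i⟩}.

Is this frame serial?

Serial: yes — every world has a successor (e.g. a R a).

Yes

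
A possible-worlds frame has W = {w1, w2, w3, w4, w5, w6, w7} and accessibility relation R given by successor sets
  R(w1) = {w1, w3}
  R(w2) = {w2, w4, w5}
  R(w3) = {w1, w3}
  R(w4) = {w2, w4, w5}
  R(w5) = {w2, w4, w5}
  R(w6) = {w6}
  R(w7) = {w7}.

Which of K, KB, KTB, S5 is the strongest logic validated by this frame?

S5

Symmetric (axiom B): yes — every pair in R has its reverse in R.
Reflexive (axiom T): yes — every world is R-related to itself.
Euclidean (axiom 5): yes — any two successors of a common world are R-related.
So F validates K, KB, KTB, S5. The strongest is S5.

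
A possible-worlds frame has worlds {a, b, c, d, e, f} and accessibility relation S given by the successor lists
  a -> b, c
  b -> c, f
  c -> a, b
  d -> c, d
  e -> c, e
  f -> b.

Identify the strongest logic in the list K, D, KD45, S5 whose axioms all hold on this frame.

D

Serial (axiom D): yes — every world has a successor (e.g. a S b).
Euclidean (axiom 5): no — b S c and b S f, but not c S f.
Transitive (axiom 4): no — a S b and b S f, but not a S f.
Reflexive (axiom T): no — a is not related to itself.
So F validates K, D; KD45 would additionally require S to be Euclidean and transitive. The strongest is D.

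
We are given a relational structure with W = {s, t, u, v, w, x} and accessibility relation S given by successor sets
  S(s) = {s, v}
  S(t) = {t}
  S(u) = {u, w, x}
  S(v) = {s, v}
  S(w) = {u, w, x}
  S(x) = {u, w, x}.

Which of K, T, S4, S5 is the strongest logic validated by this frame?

Reflexive (axiom T): yes — every world is S-related to itself.
Transitive (axiom 4): yes — every two-step S-path is closed by a direct edge.
Euclidean (axiom 5): yes — any two successors of a common world are S-related.
So F validates K, T, S4, S5. The strongest is S5.

S5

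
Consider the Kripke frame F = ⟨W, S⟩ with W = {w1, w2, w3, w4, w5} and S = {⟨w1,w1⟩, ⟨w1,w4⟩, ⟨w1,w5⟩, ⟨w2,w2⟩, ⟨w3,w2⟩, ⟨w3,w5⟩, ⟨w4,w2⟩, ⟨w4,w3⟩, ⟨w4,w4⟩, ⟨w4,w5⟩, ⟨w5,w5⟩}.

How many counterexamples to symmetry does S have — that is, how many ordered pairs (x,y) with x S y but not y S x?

7

Enumerating: (w1,w4), (w1,w5), (w3,w2), (w3,w5), (w4,w2), (w4,w3), (w4,w5).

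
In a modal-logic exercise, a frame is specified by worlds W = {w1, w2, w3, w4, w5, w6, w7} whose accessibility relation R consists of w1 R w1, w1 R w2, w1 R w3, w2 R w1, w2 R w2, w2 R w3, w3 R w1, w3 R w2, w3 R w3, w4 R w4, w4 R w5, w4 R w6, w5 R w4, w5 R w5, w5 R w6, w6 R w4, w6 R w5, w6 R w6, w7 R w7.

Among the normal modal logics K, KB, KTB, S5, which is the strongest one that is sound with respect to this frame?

S5

Symmetric (axiom B): yes — every pair in R has its reverse in R.
Reflexive (axiom T): yes — every world is R-related to itself.
Euclidean (axiom 5): yes — any two successors of a common world are R-related.
So F validates K, KB, KTB, S5. The strongest is S5.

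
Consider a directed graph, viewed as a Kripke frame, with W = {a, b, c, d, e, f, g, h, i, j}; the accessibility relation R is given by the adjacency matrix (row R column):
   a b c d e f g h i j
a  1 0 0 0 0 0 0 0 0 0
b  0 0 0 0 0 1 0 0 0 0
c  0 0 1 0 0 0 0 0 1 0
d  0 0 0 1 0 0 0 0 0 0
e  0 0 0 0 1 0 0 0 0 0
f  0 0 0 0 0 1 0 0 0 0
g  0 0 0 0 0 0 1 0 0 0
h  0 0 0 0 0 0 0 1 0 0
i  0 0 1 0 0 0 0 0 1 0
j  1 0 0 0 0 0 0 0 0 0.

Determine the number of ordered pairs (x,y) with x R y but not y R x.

Enumerating: (b,f), (j,a).

2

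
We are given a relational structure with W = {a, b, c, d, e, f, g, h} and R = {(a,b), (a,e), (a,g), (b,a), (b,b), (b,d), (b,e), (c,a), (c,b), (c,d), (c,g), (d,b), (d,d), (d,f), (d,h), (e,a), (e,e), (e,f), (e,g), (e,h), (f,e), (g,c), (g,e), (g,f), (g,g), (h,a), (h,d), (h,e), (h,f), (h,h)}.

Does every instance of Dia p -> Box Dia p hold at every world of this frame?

No

By correspondence theory, 5 is valid on a frame iff R is Euclidean.
Euclidean: no — a R b and a R g, but not b R g.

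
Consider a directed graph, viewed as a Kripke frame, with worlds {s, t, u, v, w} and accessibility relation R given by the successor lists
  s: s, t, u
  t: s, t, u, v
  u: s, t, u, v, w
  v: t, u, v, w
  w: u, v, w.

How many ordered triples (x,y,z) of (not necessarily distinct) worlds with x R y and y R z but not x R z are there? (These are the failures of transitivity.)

10

Enumerating: (s,t,v), (s,u,v), (s,u,w), (t,u,w), (t,v,w), (v,t,s), (v,u,s), (w,u,s), (w,u,t), (w,v,t).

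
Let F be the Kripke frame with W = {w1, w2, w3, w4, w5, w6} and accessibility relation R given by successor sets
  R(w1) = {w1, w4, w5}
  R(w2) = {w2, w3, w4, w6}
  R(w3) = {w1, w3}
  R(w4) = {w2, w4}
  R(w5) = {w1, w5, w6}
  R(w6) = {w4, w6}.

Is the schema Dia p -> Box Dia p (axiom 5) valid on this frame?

The schema 5 characterises exactly the Euclidean frames.
Euclidean: no — w1 R w4 and w1 R w5, but not w4 R w5.

No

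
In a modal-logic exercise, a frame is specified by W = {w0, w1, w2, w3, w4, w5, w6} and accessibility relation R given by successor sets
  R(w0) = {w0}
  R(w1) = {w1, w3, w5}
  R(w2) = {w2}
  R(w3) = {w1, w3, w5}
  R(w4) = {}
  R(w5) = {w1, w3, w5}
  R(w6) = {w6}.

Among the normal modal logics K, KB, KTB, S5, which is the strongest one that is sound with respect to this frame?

Symmetric (axiom B): yes — every pair in R has its reverse in R.
Reflexive (axiom T): no — w4 is not related to itself.
Euclidean (axiom 5): yes — any two successors of a common world are R-related.
So F validates K, KB; KTB would additionally require R to be reflexive. The strongest is KB.

KB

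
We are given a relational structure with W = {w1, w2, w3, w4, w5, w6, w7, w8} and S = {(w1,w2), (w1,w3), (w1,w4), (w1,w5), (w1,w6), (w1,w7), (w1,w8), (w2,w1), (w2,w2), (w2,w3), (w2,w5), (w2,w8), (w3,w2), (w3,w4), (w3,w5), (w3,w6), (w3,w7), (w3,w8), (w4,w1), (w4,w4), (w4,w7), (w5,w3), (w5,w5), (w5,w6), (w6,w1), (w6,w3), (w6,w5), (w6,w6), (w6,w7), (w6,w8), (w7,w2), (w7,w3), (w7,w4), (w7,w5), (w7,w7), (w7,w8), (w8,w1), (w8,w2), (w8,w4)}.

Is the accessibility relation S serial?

Serial: yes — every world has a successor (e.g. w1 S w2).

Yes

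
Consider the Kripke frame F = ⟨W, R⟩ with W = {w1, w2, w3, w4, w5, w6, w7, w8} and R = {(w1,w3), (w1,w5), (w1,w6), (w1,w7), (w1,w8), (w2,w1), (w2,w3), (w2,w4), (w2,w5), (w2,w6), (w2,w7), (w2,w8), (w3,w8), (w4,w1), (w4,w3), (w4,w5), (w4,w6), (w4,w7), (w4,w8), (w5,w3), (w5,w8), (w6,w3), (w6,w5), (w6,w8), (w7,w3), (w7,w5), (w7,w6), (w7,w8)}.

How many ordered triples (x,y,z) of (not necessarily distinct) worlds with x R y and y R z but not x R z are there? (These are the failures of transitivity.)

0

R is transitive; there are no such tuples.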